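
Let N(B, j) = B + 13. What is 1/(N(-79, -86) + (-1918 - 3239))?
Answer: -1/5223 ≈ -0.00019146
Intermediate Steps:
N(B, j) = 13 + B
1/(N(-79, -86) + (-1918 - 3239)) = 1/((13 - 79) + (-1918 - 3239)) = 1/(-66 - 5157) = 1/(-5223) = -1/5223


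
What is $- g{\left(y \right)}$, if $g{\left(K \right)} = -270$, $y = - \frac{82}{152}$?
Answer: $270$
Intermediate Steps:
$y = - \frac{41}{76}$ ($y = \left(-82\right) \frac{1}{152} = - \frac{41}{76} \approx -0.53947$)
$- g{\left(y \right)} = \left(-1\right) \left(-270\right) = 270$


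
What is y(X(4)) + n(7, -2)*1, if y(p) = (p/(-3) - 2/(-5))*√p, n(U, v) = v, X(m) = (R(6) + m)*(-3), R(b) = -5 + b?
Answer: -2 + 27*I*√15/5 ≈ -2.0 + 20.914*I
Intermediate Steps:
X(m) = -3 - 3*m (X(m) = ((-5 + 6) + m)*(-3) = (1 + m)*(-3) = -3 - 3*m)
y(p) = √p*(⅖ - p/3) (y(p) = (p*(-⅓) - 2*(-⅕))*√p = (-p/3 + ⅖)*√p = (⅖ - p/3)*√p = √p*(⅖ - p/3))
y(X(4)) + n(7, -2)*1 = √(-3 - 3*4)*(6 - 5*(-3 - 3*4))/15 - 2*1 = √(-3 - 12)*(6 - 5*(-3 - 12))/15 - 2 = √(-15)*(6 - 5*(-15))/15 - 2 = (I*√15)*(6 + 75)/15 - 2 = (1/15)*(I*√15)*81 - 2 = 27*I*√15/5 - 2 = -2 + 27*I*√15/5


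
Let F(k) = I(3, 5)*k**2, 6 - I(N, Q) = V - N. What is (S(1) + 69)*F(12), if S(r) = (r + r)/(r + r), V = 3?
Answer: 60480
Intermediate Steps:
I(N, Q) = 3 + N (I(N, Q) = 6 - (3 - N) = 6 + (-3 + N) = 3 + N)
F(k) = 6*k**2 (F(k) = (3 + 3)*k**2 = 6*k**2)
S(r) = 1 (S(r) = (2*r)/((2*r)) = (2*r)*(1/(2*r)) = 1)
(S(1) + 69)*F(12) = (1 + 69)*(6*12**2) = 70*(6*144) = 70*864 = 60480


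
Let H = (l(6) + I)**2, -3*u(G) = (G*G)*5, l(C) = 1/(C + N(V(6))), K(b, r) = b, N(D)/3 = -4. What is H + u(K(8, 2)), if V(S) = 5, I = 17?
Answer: 6361/36 ≈ 176.69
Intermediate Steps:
N(D) = -12 (N(D) = 3*(-4) = -12)
l(C) = 1/(-12 + C) (l(C) = 1/(C - 12) = 1/(-12 + C))
u(G) = -5*G**2/3 (u(G) = -G*G*5/3 = -G**2*5/3 = -5*G**2/3)
H = 10201/36 (H = (1/(-12 + 6) + 17)**2 = (1/(-6) + 17)**2 = (-1/6 + 17)**2 = (101/6)**2 = 10201/36 ≈ 283.36)
H + u(K(8, 2)) = 10201/36 - 5/3*8**2 = 10201/36 - 5/3*64 = 10201/36 - 320/3 = 6361/36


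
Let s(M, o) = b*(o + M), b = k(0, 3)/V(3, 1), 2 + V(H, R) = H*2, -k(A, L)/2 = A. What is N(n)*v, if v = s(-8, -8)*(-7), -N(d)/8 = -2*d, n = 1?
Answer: 0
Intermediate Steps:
k(A, L) = -2*A
V(H, R) = -2 + 2*H (V(H, R) = -2 + H*2 = -2 + 2*H)
b = 0 (b = (-2*0)/(-2 + 2*3) = 0/(-2 + 6) = 0/4 = 0*(1/4) = 0)
N(d) = 16*d (N(d) = -(-16)*d = 16*d)
s(M, o) = 0 (s(M, o) = 0*(o + M) = 0*(M + o) = 0)
v = 0 (v = 0*(-7) = 0)
N(n)*v = (16*1)*0 = 16*0 = 0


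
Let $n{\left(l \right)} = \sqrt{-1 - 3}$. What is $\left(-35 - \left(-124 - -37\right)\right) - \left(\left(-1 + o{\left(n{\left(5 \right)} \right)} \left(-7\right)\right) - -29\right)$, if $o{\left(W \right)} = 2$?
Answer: $38$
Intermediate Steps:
$n{\left(l \right)} = 2 i$ ($n{\left(l \right)} = \sqrt{-4} = 2 i$)
$\left(-35 - \left(-124 - -37\right)\right) - \left(\left(-1 + o{\left(n{\left(5 \right)} \right)} \left(-7\right)\right) - -29\right) = \left(-35 - \left(-124 - -37\right)\right) - \left(\left(-1 + 2 \left(-7\right)\right) - -29\right) = \left(-35 - \left(-124 + 37\right)\right) - \left(\left(-1 - 14\right) + 29\right) = \left(-35 - -87\right) - \left(-15 + 29\right) = \left(-35 + 87\right) - 14 = 52 - 14 = 38$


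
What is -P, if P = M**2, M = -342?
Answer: -116964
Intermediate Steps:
P = 116964 (P = (-342)**2 = 116964)
-P = -1*116964 = -116964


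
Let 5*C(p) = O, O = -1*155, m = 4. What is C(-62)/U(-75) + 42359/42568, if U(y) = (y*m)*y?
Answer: 237939473/239445000 ≈ 0.99371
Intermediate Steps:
U(y) = 4*y**2 (U(y) = (y*4)*y = (4*y)*y = 4*y**2)
O = -155
C(p) = -31 (C(p) = (1/5)*(-155) = -31)
C(-62)/U(-75) + 42359/42568 = -31/(4*(-75)**2) + 42359/42568 = -31/(4*5625) + 42359*(1/42568) = -31/22500 + 42359/42568 = 237939473/239445000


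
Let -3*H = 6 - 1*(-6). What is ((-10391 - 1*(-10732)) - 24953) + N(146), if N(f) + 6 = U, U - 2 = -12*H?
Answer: -24568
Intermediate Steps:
H = -4 (H = -(6 - 1*(-6))/3 = -(6 + 6)/3 = -1/3*12 = -4)
U = 50 (U = 2 - 12*(-4) = 2 + 48 = 50)
N(f) = 44 (N(f) = -6 + 50 = 44)
((-10391 - 1*(-10732)) - 24953) + N(146) = ((-10391 - 1*(-10732)) - 24953) + 44 = ((-10391 + 10732) - 24953) + 44 = (341 - 24953) + 44 = -24612 + 44 = -24568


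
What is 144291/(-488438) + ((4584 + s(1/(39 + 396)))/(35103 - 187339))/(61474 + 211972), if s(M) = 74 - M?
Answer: -1306434402637805531/4422396165077352840 ≈ -0.29541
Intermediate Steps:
144291/(-488438) + ((4584 + s(1/(39 + 396)))/(35103 - 187339))/(61474 + 211972) = 144291/(-488438) + ((4584 + (74 - 1/(39 + 396)))/(35103 - 187339))/(61474 + 211972) = 144291*(-1/488438) + ((4584 + (74 - 1/435))/(-152236))/273446 = -144291/488438 + ((4584 + (74 - 1*1/435))*(-1/152236))*(1/273446) = -144291/488438 + ((4584 + (74 - 1/435))*(-1/152236))*(1/273446) = -144291/488438 + ((4584 + 32189/435)*(-1/152236))*(1/273446) = -144291/488438 + ((2026229/435)*(-1/152236))*(1/273446) = -144291/488438 - 2026229/66222660*1/273446 = -144291/488438 - 2026229/18108321486360 = -1306434402637805531/4422396165077352840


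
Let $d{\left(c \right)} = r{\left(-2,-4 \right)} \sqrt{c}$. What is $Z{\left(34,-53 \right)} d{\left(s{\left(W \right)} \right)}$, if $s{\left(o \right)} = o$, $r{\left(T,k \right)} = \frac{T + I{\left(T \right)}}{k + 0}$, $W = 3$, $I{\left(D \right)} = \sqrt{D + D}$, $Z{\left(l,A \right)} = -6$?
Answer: $3 \sqrt{3} \left(-1 + i\right) \approx -5.1962 + 5.1962 i$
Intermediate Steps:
$I{\left(D \right)} = \sqrt{2} \sqrt{D}$ ($I{\left(D \right)} = \sqrt{2 D} = \sqrt{2} \sqrt{D}$)
$r{\left(T,k \right)} = \frac{T + \sqrt{2} \sqrt{T}}{k}$ ($r{\left(T,k \right)} = \frac{T + \sqrt{2} \sqrt{T}}{k + 0} = \frac{T + \sqrt{2} \sqrt{T}}{k}$)
$d{\left(c \right)} = \sqrt{c} \left(\frac{1}{2} - \frac{i}{2}\right)$ ($d{\left(c \right)} = \frac{-2 + \sqrt{2} \sqrt{-2}}{-4} \sqrt{c} = - \frac{-2 + \sqrt{2} i \sqrt{2}}{4} \sqrt{c} = - \frac{-2 + 2 i}{4} \sqrt{c} = \left(\frac{1}{2} - \frac{i}{2}\right) \sqrt{c} = \sqrt{c} \left(\frac{1}{2} - \frac{i}{2}\right)$)
$Z{\left(34,-53 \right)} d{\left(s{\left(W \right)} \right)} = - 6 \frac{\sqrt{3} \left(1 - i\right)}{2} = - 3 \sqrt{3} \left(1 - i\right)$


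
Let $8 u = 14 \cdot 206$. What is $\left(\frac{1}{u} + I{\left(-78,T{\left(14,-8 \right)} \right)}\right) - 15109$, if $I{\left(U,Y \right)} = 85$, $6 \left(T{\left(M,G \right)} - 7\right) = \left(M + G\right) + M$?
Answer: $- \frac{10832302}{721} \approx -15024.0$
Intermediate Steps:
$u = \frac{721}{2}$ ($u = \frac{14 \cdot 206}{8} = \frac{1}{8} \cdot 2884 = \frac{721}{2} \approx 360.5$)
$T{\left(M,G \right)} = 7 + \frac{M}{3} + \frac{G}{6}$ ($T{\left(M,G \right)} = 7 + \frac{\left(M + G\right) + M}{6} = 7 + \frac{\left(G + M\right) + M}{6} = 7 + \frac{G + 2 M}{6} = 7 + \left(\frac{M}{3} + \frac{G}{6}\right) = 7 + \frac{M}{3} + \frac{G}{6}$)
$\left(\frac{1}{u} + I{\left(-78,T{\left(14,-8 \right)} \right)}\right) - 15109 = \left(\frac{1}{\frac{721}{2}} + 85\right) - 15109 = \left(\frac{2}{721} + 85\right) - 15109 = \frac{61287}{721} - 15109 = - \frac{10832302}{721}$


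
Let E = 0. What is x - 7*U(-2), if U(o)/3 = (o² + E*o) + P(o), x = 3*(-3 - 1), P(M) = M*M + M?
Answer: -138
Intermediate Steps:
P(M) = M + M² (P(M) = M² + M = M + M²)
x = -12 (x = 3*(-4) = -12)
U(o) = 3*o² + 3*o*(1 + o) (U(o) = 3*((o² + 0*o) + o*(1 + o)) = 3*((o² + 0) + o*(1 + o)) = 3*(o² + o*(1 + o)) = 3*o² + 3*o*(1 + o))
x - 7*U(-2) = -12 - 21*(-2)*(1 + 2*(-2)) = -12 - 21*(-2)*(1 - 4) = -12 - 21*(-2)*(-3) = -12 - 7*18 = -12 - 126 = -138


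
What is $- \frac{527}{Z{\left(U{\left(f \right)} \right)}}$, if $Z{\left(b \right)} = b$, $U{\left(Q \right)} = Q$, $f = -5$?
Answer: $\frac{527}{5} \approx 105.4$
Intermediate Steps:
$- \frac{527}{Z{\left(U{\left(f \right)} \right)}} = - \frac{527}{-5} = \left(-527\right) \left(- \frac{1}{5}\right) = \frac{527}{5}$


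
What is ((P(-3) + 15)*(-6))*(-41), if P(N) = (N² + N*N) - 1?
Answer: 7872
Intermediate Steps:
P(N) = -1 + 2*N² (P(N) = (N² + N²) - 1 = 2*N² - 1 = -1 + 2*N²)
((P(-3) + 15)*(-6))*(-41) = (((-1 + 2*(-3)²) + 15)*(-6))*(-41) = (((-1 + 2*9) + 15)*(-6))*(-41) = (((-1 + 18) + 15)*(-6))*(-41) = ((17 + 15)*(-6))*(-41) = (32*(-6))*(-41) = -192*(-41) = 7872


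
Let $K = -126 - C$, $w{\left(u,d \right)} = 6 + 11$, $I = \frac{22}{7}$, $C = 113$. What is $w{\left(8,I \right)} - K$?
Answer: $256$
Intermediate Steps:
$I = \frac{22}{7}$ ($I = 22 \cdot \frac{1}{7} = \frac{22}{7} \approx 3.1429$)
$w{\left(u,d \right)} = 17$
$K = -239$ ($K = -126 - 113 = -239$)
$w{\left(8,I \right)} - K = 17 - -239 = 17 + 239 = 256$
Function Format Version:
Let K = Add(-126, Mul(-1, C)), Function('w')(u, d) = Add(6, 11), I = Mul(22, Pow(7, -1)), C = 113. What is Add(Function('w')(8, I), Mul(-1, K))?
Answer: 256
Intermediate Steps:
I = Rational(22, 7) (I = Mul(22, Rational(1, 7)) = Rational(22, 7) ≈ 3.1429)
Function('w')(u, d) = 17
K = -239 (K = Add(-126, Mul(-1, 113)) = Add(-126, -113) = -239)
Add(Function('w')(8, I), Mul(-1, K)) = Add(17, Mul(-1, -239)) = Add(17, 239) = 256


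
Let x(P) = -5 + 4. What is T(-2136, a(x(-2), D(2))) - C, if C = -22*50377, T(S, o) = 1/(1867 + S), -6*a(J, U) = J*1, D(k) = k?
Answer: 298131085/269 ≈ 1.1083e+6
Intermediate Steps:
x(P) = -1
a(J, U) = -J/6
C = -1108294
T(-2136, a(x(-2), D(2))) - C = 1/(1867 - 2136) - 1*(-1108294) = 1/(-269) + 1108294 = -1/269 + 1108294 = 298131085/269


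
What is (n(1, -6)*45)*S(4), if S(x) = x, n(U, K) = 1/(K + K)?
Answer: -15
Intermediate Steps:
n(U, K) = 1/(2*K)
(n(1, -6)*45)*S(4) = (((1/2)/(-6))*45)*4 = (((1/2)*(-1/6))*45)*4 = -1/12*45*4 = -15/4*4 = -15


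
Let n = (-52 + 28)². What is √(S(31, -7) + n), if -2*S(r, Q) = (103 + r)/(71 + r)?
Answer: 11*√49470/102 ≈ 23.986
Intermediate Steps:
S(r, Q) = -(103 + r)/(2*(71 + r))
n = 576 (n = (-24)² = 576)
√(S(31, -7) + n) = √((-103 - 1*31)/(2*(71 + 31)) + 576) = √((½)*(-103 - 31)/102 + 576) = √((½)*(1/102)*(-134) + 576) = √(-67/102 + 576) = √(58685/102) = 11*√49470/102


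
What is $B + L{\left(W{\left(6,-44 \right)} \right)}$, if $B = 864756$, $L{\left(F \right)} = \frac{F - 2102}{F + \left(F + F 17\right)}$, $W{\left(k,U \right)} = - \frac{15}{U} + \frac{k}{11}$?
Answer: $\frac{640691747}{741} \approx 8.6463 \cdot 10^{5}$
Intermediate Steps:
$W{\left(k,U \right)} = - \frac{15}{U} + \frac{k}{11}$ ($W{\left(k,U \right)} = - \frac{15}{U} + k \frac{1}{11} = - \frac{15}{U} + \frac{k}{11}$)
$L{\left(F \right)} = \frac{-2102 + F}{19 F}$ ($L{\left(F \right)} = \frac{-2102 + F}{F + \left(F + 17 F\right)} = \frac{-2102 + F}{F + 18 F} = \frac{-2102 + F}{19 F}$)
$B + L{\left(W{\left(6,-44 \right)} \right)} = 864756 + \frac{-2102 + \left(- \frac{15}{-44} + \frac{1}{11} \cdot 6\right)}{19 \left(- \frac{15}{-44} + \frac{1}{11} \cdot 6\right)} = 864756 + \frac{-2102 + \left(\left(-15\right) \left(- \frac{1}{44}\right) + \frac{6}{11}\right)}{19 \left(\left(-15\right) \left(- \frac{1}{44}\right) + \frac{6}{11}\right)} = 864756 + \frac{-2102 + \left(\frac{15}{44} + \frac{6}{11}\right)}{19 \left(\frac{15}{44} + \frac{6}{11}\right)} = 864756 + \frac{-2102 + \frac{39}{44}}{19 \cdot \frac{39}{44}} = 864756 + \frac{1}{19} \cdot \frac{44}{39} \left(- \frac{92449}{44}\right) = 864756 - \frac{92449}{741} = \frac{640691747}{741}$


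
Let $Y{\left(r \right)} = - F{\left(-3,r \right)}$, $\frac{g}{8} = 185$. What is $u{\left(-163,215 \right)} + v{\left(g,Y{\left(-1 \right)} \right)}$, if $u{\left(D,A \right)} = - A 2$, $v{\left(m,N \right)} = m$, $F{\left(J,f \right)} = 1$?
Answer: $1050$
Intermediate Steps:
$g = 1480$ ($g = 8 \cdot 185 = 1480$)
$Y{\left(r \right)} = -1$ ($Y{\left(r \right)} = \left(-1\right) 1 = -1$)
$u{\left(D,A \right)} = - 2 A$
$u{\left(-163,215 \right)} + v{\left(g,Y{\left(-1 \right)} \right)} = \left(-2\right) 215 + 1480 = -430 + 1480 = 1050$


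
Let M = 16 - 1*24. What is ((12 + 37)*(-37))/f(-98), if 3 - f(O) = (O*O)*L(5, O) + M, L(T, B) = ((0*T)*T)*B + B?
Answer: -1813/941203 ≈ -0.0019263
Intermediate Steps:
L(T, B) = B (L(T, B) = (0*T)*B + B = 0*B + B = 0 + B = B)
M = -8 (M = 16 - 24 = -8)
f(O) = 11 - O³ (f(O) = 3 - ((O*O)*O - 8) = 3 - (O²*O - 8) = 3 - (O³ - 8) = 3 - (-8 + O³) = 3 + (8 - O³) = 11 - O³)
((12 + 37)*(-37))/f(-98) = ((12 + 37)*(-37))/(11 - 1*(-98)³) = (49*(-37))/(11 - 1*(-941192)) = -1813/(11 + 941192) = -1813/941203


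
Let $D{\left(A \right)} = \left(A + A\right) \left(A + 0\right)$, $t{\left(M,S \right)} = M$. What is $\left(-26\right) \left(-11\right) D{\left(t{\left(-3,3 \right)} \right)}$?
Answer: $5148$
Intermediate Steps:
$D{\left(A \right)} = 2 A^{2}$ ($D{\left(A \right)} = 2 A A = 2 A^{2}$)
$\left(-26\right) \left(-11\right) D{\left(t{\left(-3,3 \right)} \right)} = \left(-26\right) \left(-11\right) 2 \left(-3\right)^{2} = 286 \cdot 2 \cdot 9 = 286 \cdot 18 = 5148$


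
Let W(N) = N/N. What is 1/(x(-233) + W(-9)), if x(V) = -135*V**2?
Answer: -1/7329014 ≈ -1.3644e-7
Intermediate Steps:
W(N) = 1
1/(x(-233) + W(-9)) = 1/(-135*(-233)**2 + 1) = 1/(-135*54289 + 1) = 1/(-7329015 + 1) = 1/(-7329014) = -1/7329014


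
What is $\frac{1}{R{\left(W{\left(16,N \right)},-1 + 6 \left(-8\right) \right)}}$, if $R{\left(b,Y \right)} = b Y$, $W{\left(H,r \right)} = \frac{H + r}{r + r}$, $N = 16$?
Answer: $- \frac{1}{49} \approx -0.020408$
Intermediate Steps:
$W{\left(H,r \right)} = \frac{H + r}{2 r}$
$R{\left(b,Y \right)} = Y b$
$\frac{1}{R{\left(W{\left(16,N \right)},-1 + 6 \left(-8\right) \right)}} = \frac{1}{\left(-1 + 6 \left(-8\right)\right) \frac{16 + 16}{2 \cdot 16}} = \frac{1}{\left(-1 - 48\right) \frac{1}{2} \cdot \frac{1}{16} \cdot 32} = \frac{1}{\left(-49\right) 1} = \frac{1}{-49} = - \frac{1}{49}$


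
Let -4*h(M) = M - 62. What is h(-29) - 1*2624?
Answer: -10405/4 ≈ -2601.3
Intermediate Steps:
h(M) = 31/2 - M/4 (h(M) = -(M - 62)/4 = -(-62 + M)/4 = 31/2 - M/4)
h(-29) - 1*2624 = (31/2 - ¼*(-29)) - 1*2624 = (31/2 + 29/4) - 2624 = 91/4 - 2624 = -10405/4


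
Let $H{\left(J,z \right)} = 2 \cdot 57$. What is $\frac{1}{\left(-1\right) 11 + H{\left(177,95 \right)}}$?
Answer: $\frac{1}{103} \approx 0.0097087$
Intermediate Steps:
$H{\left(J,z \right)} = 114$
$\frac{1}{\left(-1\right) 11 + H{\left(177,95 \right)}} = \frac{1}{\left(-1\right) 11 + 114} = \frac{1}{-11 + 114} = \frac{1}{103}$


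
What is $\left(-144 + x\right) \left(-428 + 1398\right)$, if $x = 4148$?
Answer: $3883880$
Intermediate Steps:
$\left(-144 + x\right) \left(-428 + 1398\right) = \left(-144 + 4148\right) \left(-428 + 1398\right) = 4004 \cdot 970 = 3883880$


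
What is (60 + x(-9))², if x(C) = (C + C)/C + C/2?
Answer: 13225/4 ≈ 3306.3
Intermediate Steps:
x(C) = 2 + C/2 (x(C) = (2*C)/C + C*(½) = 2 + C/2)
(60 + x(-9))² = (60 + (2 + (½)*(-9)))² = (60 + (2 - 9/2))² = (60 - 5/2)² = (115/2)² = 13225/4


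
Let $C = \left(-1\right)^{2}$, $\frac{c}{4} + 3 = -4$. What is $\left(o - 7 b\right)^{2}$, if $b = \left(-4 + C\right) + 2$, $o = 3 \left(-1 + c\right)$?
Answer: $6400$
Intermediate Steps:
$c = -28$ ($c = -12 + 4 \left(-4\right) = -12 - 16 = -28$)
$C = 1$
$o = -87$ ($o = 3 \left(-1 - 28\right) = 3 \left(-29\right) = -87$)
$b = -1$ ($b = \left(-4 + 1\right) + 2 = -3 + 2 = -1$)
$\left(o - 7 b\right)^{2} = \left(-87 - -7\right)^{2} = \left(-87 + 7\right)^{2} = \left(-80\right)^{2} = 6400$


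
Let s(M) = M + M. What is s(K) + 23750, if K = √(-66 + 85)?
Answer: 23750 + 2*√19 ≈ 23759.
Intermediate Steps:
K = √19 ≈ 4.3589
s(M) = 2*M
s(K) + 23750 = 2*√19 + 23750 = 23750 + 2*√19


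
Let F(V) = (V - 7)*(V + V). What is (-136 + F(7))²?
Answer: 18496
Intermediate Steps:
F(V) = 2*V*(-7 + V) (F(V) = (-7 + V)*(2*V) = 2*V*(-7 + V))
(-136 + F(7))² = (-136 + 2*7*(-7 + 7))² = (-136 + 2*7*0)² = (-136 + 0)² = (-136)² = 18496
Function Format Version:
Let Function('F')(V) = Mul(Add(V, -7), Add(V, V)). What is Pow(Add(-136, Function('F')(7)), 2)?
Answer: 18496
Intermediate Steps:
Function('F')(V) = Mul(2, V, Add(-7, V)) (Function('F')(V) = Mul(Add(-7, V), Mul(2, V)) = Mul(2, V, Add(-7, V)))
Pow(Add(-136, Function('F')(7)), 2) = Pow(Add(-136, Mul(2, 7, Add(-7, 7))), 2) = Pow(Add(-136, Mul(2, 7, 0)), 2) = Pow(Add(-136, 0), 2) = Pow(-136, 2) = 18496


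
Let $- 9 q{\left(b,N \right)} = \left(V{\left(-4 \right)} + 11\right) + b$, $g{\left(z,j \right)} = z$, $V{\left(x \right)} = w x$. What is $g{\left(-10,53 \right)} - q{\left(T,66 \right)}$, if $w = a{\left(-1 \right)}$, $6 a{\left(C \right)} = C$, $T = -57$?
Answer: $- \frac{406}{27} \approx -15.037$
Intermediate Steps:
$a{\left(C \right)} = \frac{C}{6}$
$w = - \frac{1}{6}$ ($w = \frac{1}{6} \left(-1\right) = - \frac{1}{6} \approx -0.16667$)
$V{\left(x \right)} = - \frac{x}{6}$
$q{\left(b,N \right)} = - \frac{35}{27} - \frac{b}{9}$ ($q{\left(b,N \right)} = - \frac{\left(\left(- \frac{1}{6}\right) \left(-4\right) + 11\right) + b}{9} = - \frac{\left(\frac{2}{3} + 11\right) + b}{9} = - \frac{\frac{35}{3} + b}{9} = - \frac{35}{27} - \frac{b}{9}$)
$g{\left(-10,53 \right)} - q{\left(T,66 \right)} = -10 - \left(- \frac{35}{27} - - \frac{19}{3}\right) = -10 - \left(- \frac{35}{27} + \frac{19}{3}\right) = -10 - \frac{136}{27} = - \frac{406}{27}$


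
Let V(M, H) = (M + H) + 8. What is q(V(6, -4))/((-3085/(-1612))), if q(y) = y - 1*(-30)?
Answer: 12896/617 ≈ 20.901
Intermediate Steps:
V(M, H) = 8 + H + M (V(M, H) = (H + M) + 8 = 8 + H + M)
q(y) = 30 + y (q(y) = y + 30 = 30 + y)
q(V(6, -4))/((-3085/(-1612))) = (30 + (8 - 4 + 6))/((-3085/(-1612))) = (30 + 10)/((-3085*(-1/1612))) = 40/(3085/1612) = 40*(1612/3085) = 12896/617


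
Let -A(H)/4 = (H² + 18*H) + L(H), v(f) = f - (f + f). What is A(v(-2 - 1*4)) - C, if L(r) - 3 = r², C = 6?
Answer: -738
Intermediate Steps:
L(r) = 3 + r²
v(f) = -f (v(f) = f - 2*f = -f)
A(H) = -12 - 72*H - 8*H² (A(H) = -4*((H² + 18*H) + (3 + H²)) = -4*(3 + 2*H² + 18*H) = -12 - 72*H - 8*H²)
A(v(-2 - 1*4)) - C = (-12 - (-72)*(-2 - 1*4) - 8*(-2 - 1*4)²) - 1*6 = (-12 - (-72)*(-2 - 4) - 8*(-2 - 4)²) - 6 = (-12 - (-72)*(-6) - 8*(-1*(-6))²) - 6 = (-12 - 72*6 - 8*6²) - 6 = (-12 - 432 - 8*36) - 6 = (-12 - 432 - 288) - 6 = -732 - 6 = -738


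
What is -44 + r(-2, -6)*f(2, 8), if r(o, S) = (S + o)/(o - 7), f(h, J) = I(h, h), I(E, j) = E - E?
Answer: -44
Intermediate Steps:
I(E, j) = 0
f(h, J) = 0
r(o, S) = (S + o)/(-7 + o)
-44 + r(-2, -6)*f(2, 8) = -44 + ((-6 - 2)/(-7 - 2))*0 = -44 + (-8/(-9))*0 = -44 - 1/9*(-8)*0 = -44 + (8/9)*0 = -44 + 0 = -44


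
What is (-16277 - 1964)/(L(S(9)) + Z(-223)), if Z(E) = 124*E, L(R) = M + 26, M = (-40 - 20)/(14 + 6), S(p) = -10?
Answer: 18241/27629 ≈ 0.66021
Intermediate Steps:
M = -3 (M = -60/20 = -60*1/20 = -3)
L(R) = 23 (L(R) = -3 + 26 = 23)
(-16277 - 1964)/(L(S(9)) + Z(-223)) = (-16277 - 1964)/(23 + 124*(-223)) = -18241/(23 - 27652) = -18241/(-27629) = -18241*(-1/27629) = 18241/27629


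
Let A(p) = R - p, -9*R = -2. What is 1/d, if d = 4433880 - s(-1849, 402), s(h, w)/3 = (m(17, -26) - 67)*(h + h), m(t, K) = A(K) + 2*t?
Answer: 3/13076062 ≈ 2.2943e-7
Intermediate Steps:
R = 2/9 (R = -1/9*(-2) = 2/9 ≈ 0.22222)
A(p) = 2/9 - p
m(t, K) = 2/9 - K + 2*t (m(t, K) = (2/9 - K) + 2*t = 2/9 - K + 2*t)
s(h, w) = -122*h/3 (s(h, w) = 3*(((2/9 - 1*(-26) + 2*17) - 67)*(h + h)) = 3*(((2/9 + 26 + 34) - 67)*(2*h)) = 3*((542/9 - 67)*(2*h)) = 3*(-122*h/9) = -122*h/3)
d = 13076062/3 (d = 4433880 - (-122)*(-1849)/3 = 4433880 - 1*225578/3 = 4433880 - 225578/3 = 13076062/3 ≈ 4.3587e+6)
1/d = 1/(13076062/3) = 3/13076062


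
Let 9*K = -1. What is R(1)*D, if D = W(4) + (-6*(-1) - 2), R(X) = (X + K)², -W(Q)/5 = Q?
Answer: -1024/81 ≈ -12.642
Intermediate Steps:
W(Q) = -5*Q
K = -⅑ (K = (⅑)*(-1) = -⅑ ≈ -0.11111)
R(X) = (-⅑ + X)² (R(X) = (X - ⅑)² = (-⅑ + X)²)
D = -16 (D = -5*4 + (-6*(-1) - 2) = -20 + (6 - 2) = -20 + 4 = -16)
R(1)*D = ((-1 + 9*1)²/81)*(-16) = ((-1 + 9)²/81)*(-16) = ((1/81)*8²)*(-16) = ((1/81)*64)*(-16) = (64/81)*(-16) = -1024/81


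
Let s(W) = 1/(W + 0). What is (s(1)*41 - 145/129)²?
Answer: 26460736/16641 ≈ 1590.1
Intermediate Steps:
s(W) = 1/W
(s(1)*41 - 145/129)² = (41/1 - 145/129)² = (1*41 - 145*1/129)² = (41 - 145/129)² = (5144/129)² = 26460736/16641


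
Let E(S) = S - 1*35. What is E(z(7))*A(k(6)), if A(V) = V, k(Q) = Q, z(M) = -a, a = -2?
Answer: -198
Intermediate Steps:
z(M) = 2 (z(M) = -1*(-2) = 2)
E(S) = -35 + S (E(S) = S - 35 = -35 + S)
E(z(7))*A(k(6)) = (-35 + 2)*6 = -33*6 = -198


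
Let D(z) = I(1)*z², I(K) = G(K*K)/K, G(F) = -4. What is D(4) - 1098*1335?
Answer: -1465894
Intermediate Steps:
I(K) = -4/K
D(z) = -4*z² (D(z) = (-4/1)*z² = (-4*1)*z² = -4*z²)
D(4) - 1098*1335 = -4*4² - 1098*1335 = -4*16 - 1465830 = -64 - 1465830 = -1465894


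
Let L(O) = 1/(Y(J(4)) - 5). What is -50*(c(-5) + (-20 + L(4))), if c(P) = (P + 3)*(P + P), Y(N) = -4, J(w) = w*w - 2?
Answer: 50/9 ≈ 5.5556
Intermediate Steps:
J(w) = -2 + w² (J(w) = w² - 2 = -2 + w²)
c(P) = 2*P*(3 + P) (c(P) = (3 + P)*(2*P) = 2*P*(3 + P))
L(O) = -⅑ (L(O) = 1/(-4 - 5) = 1/(-9) = -⅑)
-50*(c(-5) + (-20 + L(4))) = -50*(2*(-5)*(3 - 5) + (-20 - ⅑)) = -50*(2*(-5)*(-2) - 181/9) = -50*(20 - 181/9) = -50*(-⅑) = 50/9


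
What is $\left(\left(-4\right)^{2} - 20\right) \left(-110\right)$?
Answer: $440$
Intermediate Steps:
$\left(\left(-4\right)^{2} - 20\right) \left(-110\right) = \left(16 - 20\right) \left(-110\right) = \left(-4\right) \left(-110\right) = 440$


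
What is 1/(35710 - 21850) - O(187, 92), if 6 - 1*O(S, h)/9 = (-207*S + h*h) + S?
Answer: -3750183359/13860 ≈ -2.7058e+5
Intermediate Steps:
O(S, h) = 54 - 9*h² + 1854*S (O(S, h) = 54 - 9*((-207*S + h*h) + S) = 54 - 9*((-207*S + h²) + S) = 54 - 9*((h² - 207*S) + S) = 54 - 9*(h² - 206*S) = 54 + (-9*h² + 1854*S) = 54 - 9*h² + 1854*S)
1/(35710 - 21850) - O(187, 92) = 1/(35710 - 21850) - (54 - 9*92² + 1854*187) = 1/13860 - (54 - 9*8464 + 346698) = 1/13860 - (54 - 76176 + 346698) = 1/13860 - 1*270576 = 1/13860 - 270576 = -3750183359/13860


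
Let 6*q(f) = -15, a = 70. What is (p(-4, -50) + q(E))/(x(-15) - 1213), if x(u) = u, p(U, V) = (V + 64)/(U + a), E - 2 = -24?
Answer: 151/81048 ≈ 0.0018631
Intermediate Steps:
E = -22 (E = 2 - 24 = -22)
p(U, V) = (64 + V)/(70 + U) (p(U, V) = (V + 64)/(U + 70) = (64 + V)/(70 + U))
q(f) = -5/2 (q(f) = (⅙)*(-15) = -5/2)
(p(-4, -50) + q(E))/(x(-15) - 1213) = ((64 - 50)/(70 - 4) - 5/2)/(-15 - 1213) = (14/66 - 5/2)/(-1228) = ((1/66)*14 - 5/2)*(-1/1228) = (7/33 - 5/2)*(-1/1228) = -151/66*(-1/1228) = 151/81048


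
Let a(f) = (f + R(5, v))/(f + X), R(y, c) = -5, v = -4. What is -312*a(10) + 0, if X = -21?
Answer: 1560/11 ≈ 141.82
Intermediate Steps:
a(f) = (-5 + f)/(-21 + f) (a(f) = (f - 5)/(f - 21) = (-5 + f)/(-21 + f))
-312*a(10) + 0 = -312*(-5 + 10)/(-21 + 10) + 0 = -312*5/(-11) + 0 = -(-312)*5/11 + 0 = -312*(-5/11) + 0 = 1560/11 + 0 = 1560/11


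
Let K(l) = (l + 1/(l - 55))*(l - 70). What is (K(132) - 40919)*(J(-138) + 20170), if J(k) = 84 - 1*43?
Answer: -50942492463/77 ≈ -6.6159e+8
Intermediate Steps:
J(k) = 41 (J(k) = 84 - 43 = 41)
K(l) = (-70 + l)*(l + 1/(-55 + l)) (K(l) = (l + 1/(-55 + l))*(-70 + l) = (-70 + l)*(l + 1/(-55 + l)))
(K(132) - 40919)*(J(-138) + 20170) = ((-70 + 132³ - 125*132² + 3851*132)/(-55 + 132) - 40919)*(41 + 20170) = ((-70 + 2299968 - 125*17424 + 508332)/77 - 40919)*20211 = ((-70 + 2299968 - 2178000 + 508332)/77 - 40919)*20211 = ((1/77)*630230 - 40919)*20211 = (630230/77 - 40919)*20211 = -2520533/77*20211 = -50942492463/77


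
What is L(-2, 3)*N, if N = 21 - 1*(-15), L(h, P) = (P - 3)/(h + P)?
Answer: 0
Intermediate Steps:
L(h, P) = (-3 + P)/(P + h)
N = 36 (N = 21 + 15 = 36)
L(-2, 3)*N = ((-3 + 3)/(3 - 2))*36 = (0/1)*36 = (1*0)*36 = 0*36 = 0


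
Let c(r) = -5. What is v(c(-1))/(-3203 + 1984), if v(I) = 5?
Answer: -5/1219 ≈ -0.0041017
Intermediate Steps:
v(c(-1))/(-3203 + 1984) = 5/(-3203 + 1984) = 5/(-1219) = 5*(-1/1219) = -5/1219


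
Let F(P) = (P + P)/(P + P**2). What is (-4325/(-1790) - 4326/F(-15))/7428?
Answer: 10841821/2659224 ≈ 4.0771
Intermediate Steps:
F(P) = 2*P/(P + P**2) (F(P) = (2*P)/(P + P**2) = 2*P/(P + P**2))
(-4325/(-1790) - 4326/F(-15))/7428 = (-4325/(-1790) - 4326/(2/(1 - 15)))/7428 = (-4325*(-1/1790) - 4326/(2/(-14)))*(1/7428) = (865/358 - 4326/(2*(-1/14)))*(1/7428) = (865/358 - 4326/(-1/7))*(1/7428) = (865/358 - 4326*(-7))*(1/7428) = (865/358 + 30282)*(1/7428) = (10841821/358)*(1/7428) = 10841821/2659224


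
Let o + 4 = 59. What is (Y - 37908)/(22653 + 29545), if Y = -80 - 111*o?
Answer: -44093/52198 ≈ -0.84473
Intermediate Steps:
o = 55 (o = -4 + 59 = 55)
Y = -6185 (Y = -80 - 111*55 = -80 - 6105 = -6185)
(Y - 37908)/(22653 + 29545) = (-6185 - 37908)/(22653 + 29545) = -44093/52198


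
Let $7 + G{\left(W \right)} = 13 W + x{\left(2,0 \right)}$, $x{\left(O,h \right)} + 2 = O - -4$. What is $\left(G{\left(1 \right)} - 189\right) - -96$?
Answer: $-83$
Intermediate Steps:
$x{\left(O,h \right)} = 2 + O$ ($x{\left(O,h \right)} = -2 + \left(O - -4\right) = -2 + \left(O + 4\right) = -2 + \left(4 + O\right) = 2 + O$)
$G{\left(W \right)} = -3 + 13 W$ ($G{\left(W \right)} = -7 + \left(13 W + \left(2 + 2\right)\right) = -7 + \left(13 W + 4\right) = -7 + \left(4 + 13 W\right) = -3 + 13 W$)
$\left(G{\left(1 \right)} - 189\right) - -96 = \left(\left(-3 + 13 \cdot 1\right) - 189\right) - -96 = \left(\left(-3 + 13\right) - 189\right) + 96 = \left(10 - 189\right) + 96 = -179 + 96 = -83$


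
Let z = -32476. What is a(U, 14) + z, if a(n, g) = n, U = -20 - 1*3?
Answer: -32499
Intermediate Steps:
U = -23 (U = -20 - 3 = -23)
a(U, 14) + z = -23 - 32476 = -32499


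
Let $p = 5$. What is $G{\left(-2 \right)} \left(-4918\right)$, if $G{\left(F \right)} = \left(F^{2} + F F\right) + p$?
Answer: $-63934$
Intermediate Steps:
$G{\left(F \right)} = 5 + 2 F^{2}$ ($G{\left(F \right)} = \left(F^{2} + F F\right) + 5 = \left(F^{2} + F^{2}\right) + 5 = 2 F^{2} + 5 = 5 + 2 F^{2}$)
$G{\left(-2 \right)} \left(-4918\right) = \left(5 + 2 \left(-2\right)^{2}\right) \left(-4918\right) = \left(5 + 2 \cdot 4\right) \left(-4918\right) = \left(5 + 8\right) \left(-4918\right) = 13 \left(-4918\right) = -63934$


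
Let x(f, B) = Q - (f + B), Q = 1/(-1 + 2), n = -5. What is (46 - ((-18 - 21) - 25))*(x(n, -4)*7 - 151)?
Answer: -8910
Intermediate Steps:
Q = 1 (Q = 1/1 = 1)
x(f, B) = 1 - B - f (x(f, B) = 1 - (f + B) = 1 - (B + f) = 1 + (-B - f) = 1 - B - f)
(46 - ((-18 - 21) - 25))*(x(n, -4)*7 - 151) = (46 - ((-18 - 21) - 25))*((1 - 1*(-4) - 1*(-5))*7 - 151) = (46 - (-39 - 25))*((1 + 4 + 5)*7 - 151) = (46 - 1*(-64))*(10*7 - 151) = (46 + 64)*(70 - 151) = 110*(-81) = -8910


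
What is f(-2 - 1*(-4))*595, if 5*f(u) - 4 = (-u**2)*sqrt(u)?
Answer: 476 - 476*sqrt(2) ≈ -197.17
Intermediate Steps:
f(u) = 4/5 - u**(5/2)/5 (f(u) = 4/5 + ((-u**2)*sqrt(u))/5 = 4/5 + (-u**(5/2))/5 = 4/5 - u**(5/2)/5)
f(-2 - 1*(-4))*595 = (4/5 - (-2 - 1*(-4))**(5/2)/5)*595 = (4/5 - (-2 + 4)**(5/2)/5)*595 = (4/5 - 4*sqrt(2)/5)*595 = 476 - 476*sqrt(2)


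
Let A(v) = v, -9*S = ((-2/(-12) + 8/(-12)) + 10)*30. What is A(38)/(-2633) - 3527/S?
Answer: 27856163/250135 ≈ 111.36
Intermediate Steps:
S = -95/3 (S = -((-2/(-12) + 8/(-12)) + 10)*30/9 = -((-2*(-1/12) + 8*(-1/12)) + 10)*30/9 = -((⅙ - ⅔) + 10)*30/9 = -(-½ + 10)*30/9 = -19*30/18 = -⅑*285 = -95/3 ≈ -31.667)
A(38)/(-2633) - 3527/S = 38/(-2633) - 3527/(-95/3) = 38*(-1/2633) - 3527*(-3/95) = -38/2633 + 10581/95 = 27856163/250135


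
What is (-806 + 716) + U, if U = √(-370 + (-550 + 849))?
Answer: -90 + I*√71 ≈ -90.0 + 8.4261*I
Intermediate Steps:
U = I*√71 (U = √(-370 + 299) = √(-71) = I*√71 ≈ 8.4261*I)
(-806 + 716) + U = (-806 + 716) + I*√71 = -90 + I*√71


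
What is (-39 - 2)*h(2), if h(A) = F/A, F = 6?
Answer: -123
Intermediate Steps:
h(A) = 6/A
(-39 - 2)*h(2) = (-39 - 2)*(6/2) = -246/2 = -41*3 = -123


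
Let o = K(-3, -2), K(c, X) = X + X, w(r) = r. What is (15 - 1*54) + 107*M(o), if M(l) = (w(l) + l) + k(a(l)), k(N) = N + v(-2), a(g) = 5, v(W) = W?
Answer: -574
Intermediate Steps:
K(c, X) = 2*X
o = -4 (o = 2*(-2) = -4)
k(N) = -2 + N (k(N) = N - 2 = -2 + N)
M(l) = 3 + 2*l (M(l) = (l + l) + (-2 + 5) = 2*l + 3 = 3 + 2*l)
(15 - 1*54) + 107*M(o) = (15 - 1*54) + 107*(3 + 2*(-4)) = (15 - 54) + 107*(3 - 8) = -39 + 107*(-5) = -39 - 535 = -574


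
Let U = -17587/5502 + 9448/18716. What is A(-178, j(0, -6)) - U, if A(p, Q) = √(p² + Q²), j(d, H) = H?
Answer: 69293849/25743858 + 2*√7930 ≈ 180.79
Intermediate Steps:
A(p, Q) = √(Q² + p²)
U = -69293849/25743858 (U = -17587*1/5502 + 9448*(1/18716) = -17587/5502 + 2362/4679 = -69293849/25743858 ≈ -2.6917)
A(-178, j(0, -6)) - U = √((-6)² + (-178)²) - 1*(-69293849/25743858) = √(36 + 31684) + 69293849/25743858 = √31720 + 69293849/25743858 = 2*√7930 + 69293849/25743858 = 69293849/25743858 + 2*√7930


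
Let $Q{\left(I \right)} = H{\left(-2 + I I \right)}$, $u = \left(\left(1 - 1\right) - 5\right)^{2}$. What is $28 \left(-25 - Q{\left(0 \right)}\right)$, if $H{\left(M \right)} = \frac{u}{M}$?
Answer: $-350$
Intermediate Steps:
$u = 25$ ($u = \left(\left(1 - 1\right) - 5\right)^{2} = \left(0 - 5\right)^{2} = \left(-5\right)^{2} = 25$)
$H{\left(M \right)} = \frac{25}{M}$
$Q{\left(I \right)} = \frac{25}{-2 + I^{2}}$ ($Q{\left(I \right)} = \frac{25}{-2 + I I} = \frac{25}{-2 + I^{2}}$)
$28 \left(-25 - Q{\left(0 \right)}\right) = 28 \left(-25 - \frac{25}{-2 + 0^{2}}\right) = 28 \left(-25 - \frac{25}{-2 + 0}\right) = 28 \left(-25 - \frac{25}{-2}\right) = 28 \left(-25 - 25 \left(- \frac{1}{2}\right)\right) = 28 \left(-25 - - \frac{25}{2}\right) = 28 \left(-25 + \frac{25}{2}\right) = 28 \left(- \frac{25}{2}\right) = -350$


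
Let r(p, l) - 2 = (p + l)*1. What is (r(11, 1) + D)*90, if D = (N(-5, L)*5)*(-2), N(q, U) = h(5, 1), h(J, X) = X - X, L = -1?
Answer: 1260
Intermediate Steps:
r(p, l) = 2 + l + p (r(p, l) = 2 + (p + l)*1 = 2 + (l + p)*1 = 2 + (l + p) = 2 + l + p)
h(J, X) = 0
N(q, U) = 0
D = 0 (D = (0*5)*(-2) = 0*(-2) = 0)
(r(11, 1) + D)*90 = ((2 + 1 + 11) + 0)*90 = (14 + 0)*90 = 14*90 = 1260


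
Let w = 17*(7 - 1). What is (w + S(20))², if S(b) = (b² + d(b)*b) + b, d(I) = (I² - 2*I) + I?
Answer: 65966884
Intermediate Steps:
d(I) = I² - I
S(b) = b + b² + b²*(-1 + b) (S(b) = (b² + (b*(-1 + b))*b) + b = (b² + b²*(-1 + b)) + b = b + b² + b²*(-1 + b))
w = 102 (w = 17*6 = 102)
(w + S(20))² = (102 + (20 + 20³))² = (102 + (20 + 8000))² = (102 + 8020)² = 8122² = 65966884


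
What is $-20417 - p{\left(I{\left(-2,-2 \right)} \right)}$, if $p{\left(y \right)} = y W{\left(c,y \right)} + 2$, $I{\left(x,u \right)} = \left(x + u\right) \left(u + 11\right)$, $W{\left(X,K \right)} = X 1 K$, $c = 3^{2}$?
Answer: $-32083$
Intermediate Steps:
$c = 9$
$W{\left(X,K \right)} = K X$ ($W{\left(X,K \right)} = X K = K X$)
$I{\left(x,u \right)} = \left(11 + u\right) \left(u + x\right)$ ($I{\left(x,u \right)} = \left(u + x\right) \left(11 + u\right) = \left(11 + u\right) \left(u + x\right)$)
$p{\left(y \right)} = 2 + 9 y^{2}$ ($p{\left(y \right)} = y y 9 + 2 = y 9 y + 2 = 9 y^{2} + 2 = 2 + 9 y^{2}$)
$-20417 - p{\left(I{\left(-2,-2 \right)} \right)} = -20417 - \left(2 + 9 \left(\left(-2\right)^{2} + 11 \left(-2\right) + 11 \left(-2\right) - -4\right)^{2}\right) = -20417 - \left(2 + 9 \left(4 - 22 - 22 + 4\right)^{2}\right) = -20417 - \left(2 + 9 \left(-36\right)^{2}\right) = -20417 - \left(2 + 9 \cdot 1296\right) = -20417 - \left(2 + 11664\right) = -20417 - 11666 = -32083$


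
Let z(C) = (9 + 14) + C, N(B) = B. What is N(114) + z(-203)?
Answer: -66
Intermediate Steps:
z(C) = 23 + C
N(114) + z(-203) = 114 + (23 - 203) = 114 - 180 = -66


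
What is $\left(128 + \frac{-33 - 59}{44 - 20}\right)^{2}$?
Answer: $\frac{555025}{36} \approx 15417.0$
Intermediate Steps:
$\left(128 + \frac{-33 - 59}{44 - 20}\right)^{2} = \left(128 - \frac{92}{24}\right)^{2} = \left(128 - \frac{23}{6}\right)^{2} = \left(\frac{745}{6}\right)^{2} = \frac{555025}{36}$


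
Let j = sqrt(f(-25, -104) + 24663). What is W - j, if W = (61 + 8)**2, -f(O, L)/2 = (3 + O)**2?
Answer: 4761 - sqrt(23695) ≈ 4607.1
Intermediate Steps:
f(O, L) = -2*(3 + O)**2
j = sqrt(23695) (j = sqrt(-2*(3 - 25)**2 + 24663) = sqrt(-2*(-22)**2 + 24663) = sqrt(-2*484 + 24663) = sqrt(-968 + 24663) = sqrt(23695) ≈ 153.93)
W = 4761 (W = 69**2 = 4761)
W - j = 4761 - sqrt(23695)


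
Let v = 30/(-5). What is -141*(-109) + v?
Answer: 15363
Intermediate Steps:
v = -6 (v = 30*(-⅕) = -6)
-141*(-109) + v = -141*(-109) - 6 = 15369 - 6 = 15363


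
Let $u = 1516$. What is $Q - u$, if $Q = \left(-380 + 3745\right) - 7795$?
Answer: $-5946$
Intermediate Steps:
$Q = -4430$ ($Q = 3365 - 7795 = -4430$)
$Q - u = -4430 - 1516 = -5946$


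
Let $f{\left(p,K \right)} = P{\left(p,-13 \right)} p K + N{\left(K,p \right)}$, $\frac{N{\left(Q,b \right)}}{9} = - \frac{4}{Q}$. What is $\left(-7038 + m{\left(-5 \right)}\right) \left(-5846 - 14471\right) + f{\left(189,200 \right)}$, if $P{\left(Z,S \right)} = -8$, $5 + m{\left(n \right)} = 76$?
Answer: $\frac{7062306941}{50} \approx 1.4125 \cdot 10^{8}$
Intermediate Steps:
$N{\left(Q,b \right)} = - \frac{36}{Q}$ ($N{\left(Q,b \right)} = 9 \left(- \frac{4}{Q}\right) = - \frac{36}{Q}$)
$m{\left(n \right)} = 71$ ($m{\left(n \right)} = -5 + 76 = 71$)
$f{\left(p,K \right)} = - \frac{36}{K} - 8 K p$ ($f{\left(p,K \right)} = - 8 p K - \frac{36}{K} = - 8 K p - \frac{36}{K} = - \frac{36}{K} - 8 K p$)
$\left(-7038 + m{\left(-5 \right)}\right) \left(-5846 - 14471\right) + f{\left(189,200 \right)} = \left(-7038 + 71\right) \left(-5846 - 14471\right) - \left(302400 + \frac{9}{50}\right) = \left(-6967\right) \left(-20317\right) - \frac{15120009}{50} = 141548539 - \frac{15120009}{50} = \frac{7062306941}{50}$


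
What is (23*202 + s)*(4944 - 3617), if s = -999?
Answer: 4839569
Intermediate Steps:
(23*202 + s)*(4944 - 3617) = (23*202 - 999)*(4944 - 3617) = (4646 - 999)*1327 = 3647*1327 = 4839569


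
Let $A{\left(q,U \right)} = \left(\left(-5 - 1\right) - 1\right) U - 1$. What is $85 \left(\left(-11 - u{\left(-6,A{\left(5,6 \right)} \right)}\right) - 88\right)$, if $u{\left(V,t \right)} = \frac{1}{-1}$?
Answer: $-8330$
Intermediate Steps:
$A{\left(q,U \right)} = -1 - 7 U$ ($A{\left(q,U \right)} = \left(-6 - 1\right) U - 1 = - 7 U - 1 = -1 - 7 U$)
$u{\left(V,t \right)} = -1$
$85 \left(\left(-11 - u{\left(-6,A{\left(5,6 \right)} \right)}\right) - 88\right) = 85 \left(\left(-11 - -1\right) - 88\right) = 85 \left(\left(-11 + 1\right) - 88\right) = 85 \left(-10 - 88\right) = 85 \left(-98\right) = -8330$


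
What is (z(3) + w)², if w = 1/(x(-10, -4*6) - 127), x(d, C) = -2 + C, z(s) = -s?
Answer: 211600/23409 ≈ 9.0393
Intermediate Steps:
w = -1/153 (w = 1/((-2 - 4*6) - 127) = 1/((-2 - 24) - 127) = 1/(-26 - 127) = 1/(-153) = -1/153 ≈ -0.0065359)
(z(3) + w)² = (-1*3 - 1/153)² = (-3 - 1/153)² = (-460/153)² = 211600/23409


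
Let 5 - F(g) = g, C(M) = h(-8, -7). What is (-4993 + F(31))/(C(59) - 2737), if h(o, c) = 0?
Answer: 717/391 ≈ 1.8338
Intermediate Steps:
C(M) = 0
F(g) = 5 - g
(-4993 + F(31))/(C(59) - 2737) = (-4993 + (5 - 1*31))/(0 - 2737) = (-4993 + (5 - 31))/(-2737) = (-4993 - 26)*(-1/2737) = -5019*(-1/2737) = 717/391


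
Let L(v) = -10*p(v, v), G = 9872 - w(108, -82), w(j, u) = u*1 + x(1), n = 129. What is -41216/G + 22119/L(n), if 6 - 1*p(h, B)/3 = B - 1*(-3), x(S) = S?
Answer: 21451309/12540780 ≈ 1.7105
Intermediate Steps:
w(j, u) = 1 + u (w(j, u) = u*1 + 1 = u + 1 = 1 + u)
p(h, B) = 9 - 3*B (p(h, B) = 18 - 3*(B - 1*(-3)) = 18 - 3*(B + 3) = 18 - 3*(3 + B) = 18 + (-9 - 3*B) = 9 - 3*B)
G = 9953 (G = 9872 - (1 - 82) = 9872 - 1*(-81) = 9872 + 81 = 9953)
L(v) = -90 + 30*v (L(v) = -10*(9 - 3*v) = -90 + 30*v)
-41216/G + 22119/L(n) = -41216/9953 + 22119/(-90 + 30*129) = -41216*1/9953 + 22119/(-90 + 3870) = -41216/9953 + 22119/3780 = -41216/9953 + 22119*(1/3780) = -41216/9953 + 7373/1260 = 21451309/12540780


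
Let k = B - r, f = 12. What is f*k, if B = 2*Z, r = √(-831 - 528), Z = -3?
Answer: -72 - 36*I*√151 ≈ -72.0 - 442.38*I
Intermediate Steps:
r = 3*I*√151 (r = √(-1359) = 3*I*√151 ≈ 36.865*I)
B = -6 (B = 2*(-3) = -6)
k = -6 - 3*I*√151 ≈ -6.0 - 36.865*I
f*k = 12*(-6 - 3*I*√151) = -72 - 36*I*√151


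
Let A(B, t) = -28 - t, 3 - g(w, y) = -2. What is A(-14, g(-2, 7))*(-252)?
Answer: 8316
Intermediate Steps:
g(w, y) = 5 (g(w, y) = 3 - 1*(-2) = 3 + 2 = 5)
A(-14, g(-2, 7))*(-252) = (-28 - 1*5)*(-252) = (-28 - 5)*(-252) = -33*(-252) = 8316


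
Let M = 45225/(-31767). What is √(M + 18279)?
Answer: 6*√56928009994/10589 ≈ 135.19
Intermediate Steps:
M = -15075/10589 (M = 45225*(-1/31767) = -15075/10589 ≈ -1.4236)
√(M + 18279) = √(-15075/10589 + 18279) = √(193541256/10589) = 6*√56928009994/10589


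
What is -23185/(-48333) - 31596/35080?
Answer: -178449917/423880410 ≈ -0.42099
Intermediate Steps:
-23185/(-48333) - 31596/35080 = -23185*(-1/48333) - 31596*1/35080 = 23185/48333 - 7899/8770 = -178449917/423880410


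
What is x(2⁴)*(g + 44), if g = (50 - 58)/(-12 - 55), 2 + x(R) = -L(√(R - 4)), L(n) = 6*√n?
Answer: -5912/67 - 17736*√2*3^(¼)/67 ≈ -580.93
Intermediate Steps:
x(R) = -2 - 6*(-4 + R)^(¼) (x(R) = -2 - 6*√(√(R - 4)) = -2 - 6*√(√(-4 + R)) = -2 - 6*(-4 + R)^(¼))
g = 8/67 (g = -8/(-67) = -8*(-1/67) = 8/67 ≈ 0.11940)
x(2⁴)*(g + 44) = (-2 - 6*(-4 + 2⁴)^(¼))*(8/67 + 44) = (-2 - 6*(-4 + 16)^(¼))*(2956/67) = (-2 - 6*√2*3^(¼))*(2956/67) = -5912/67 - 17736*√2*3^(¼)/67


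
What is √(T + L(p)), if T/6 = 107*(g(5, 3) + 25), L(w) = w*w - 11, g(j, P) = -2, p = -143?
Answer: 2*√8801 ≈ 187.63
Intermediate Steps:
L(w) = -11 + w² (L(w) = w² - 11 = -11 + w²)
T = 14766 (T = 6*(107*(-2 + 25)) = 6*(107*23) = 6*2461 = 14766)
√(T + L(p)) = √(14766 + (-11 + (-143)²)) = √(14766 + (-11 + 20449)) = √(14766 + 20438) = √35204 = 2*√8801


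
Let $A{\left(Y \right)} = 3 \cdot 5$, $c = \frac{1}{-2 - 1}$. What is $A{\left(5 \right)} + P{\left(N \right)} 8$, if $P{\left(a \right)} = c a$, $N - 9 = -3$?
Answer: $-1$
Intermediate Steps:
$N = 6$ ($N = 9 - 3 = 6$)
$c = - \frac{1}{3}$ ($c = \frac{1}{-3} = - \frac{1}{3} \approx -0.33333$)
$A{\left(Y \right)} = 15$
$P{\left(a \right)} = - \frac{a}{3}$
$A{\left(5 \right)} + P{\left(N \right)} 8 = 15 + \left(- \frac{1}{3}\right) 6 \cdot 8 = 15 - 16 = -1$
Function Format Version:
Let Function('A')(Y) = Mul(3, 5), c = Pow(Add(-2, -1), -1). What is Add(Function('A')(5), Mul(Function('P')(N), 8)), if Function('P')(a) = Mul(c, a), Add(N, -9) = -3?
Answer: -1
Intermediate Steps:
N = 6 (N = Add(9, -3) = 6)
c = Rational(-1, 3) (c = Pow(-3, -1) = Rational(-1, 3) ≈ -0.33333)
Function('A')(Y) = 15
Function('P')(a) = Mul(Rational(-1, 3), a)
Add(Function('A')(5), Mul(Function('P')(N), 8)) = Add(15, Mul(Mul(Rational(-1, 3), 6), 8)) = Add(15, Mul(-2, 8)) = Add(15, -16) = -1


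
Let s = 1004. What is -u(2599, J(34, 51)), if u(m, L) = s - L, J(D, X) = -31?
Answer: -1035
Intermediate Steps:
u(m, L) = 1004 - L
-u(2599, J(34, 51)) = -(1004 - 1*(-31)) = -(1004 + 31) = -1*1035 = -1035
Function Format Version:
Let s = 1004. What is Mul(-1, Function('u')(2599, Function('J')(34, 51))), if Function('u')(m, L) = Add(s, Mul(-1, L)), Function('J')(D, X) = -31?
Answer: -1035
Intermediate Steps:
Function('u')(m, L) = Add(1004, Mul(-1, L))
Mul(-1, Function('u')(2599, Function('J')(34, 51))) = Mul(-1, Add(1004, Mul(-1, -31))) = Mul(-1, Add(1004, 31)) = Mul(-1, 1035) = -1035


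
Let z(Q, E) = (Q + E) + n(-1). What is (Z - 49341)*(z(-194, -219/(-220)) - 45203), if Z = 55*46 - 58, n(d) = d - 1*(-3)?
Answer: 468065751789/220 ≈ 2.1276e+9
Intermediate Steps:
n(d) = 3 + d (n(d) = d + 3 = 3 + d)
Z = 2472 (Z = 2530 - 58 = 2472)
z(Q, E) = 2 + E + Q (z(Q, E) = (Q + E) + (3 - 1) = (E + Q) + 2 = 2 + E + Q)
(Z - 49341)*(z(-194, -219/(-220)) - 45203) = (2472 - 49341)*((2 - 219/(-220) - 194) - 45203) = -46869*((2 - 219*(-1/220) - 194) - 45203) = -46869*((2 + 219/220 - 194) - 45203) = -46869*(-42021/220 - 45203) = -46869*(-9986681/220) = 468065751789/220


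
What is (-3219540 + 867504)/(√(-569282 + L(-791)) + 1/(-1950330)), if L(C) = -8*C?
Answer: 4587246371880/2141357168103690601 + 8946644216468720400*I*√562954/2141357168103690601 ≈ 2.1422e-6 + 3134.8*I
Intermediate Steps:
(-3219540 + 867504)/(√(-569282 + L(-791)) + 1/(-1950330)) = (-3219540 + 867504)/(√(-569282 - 8*(-791)) + 1/(-1950330)) = -2352036/(√(-569282 + 6328) - 1/1950330) = -2352036/(√(-562954) - 1/1950330) = -2352036/(I*√562954 - 1/1950330) = -2352036/(-1/1950330 + I*√562954)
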